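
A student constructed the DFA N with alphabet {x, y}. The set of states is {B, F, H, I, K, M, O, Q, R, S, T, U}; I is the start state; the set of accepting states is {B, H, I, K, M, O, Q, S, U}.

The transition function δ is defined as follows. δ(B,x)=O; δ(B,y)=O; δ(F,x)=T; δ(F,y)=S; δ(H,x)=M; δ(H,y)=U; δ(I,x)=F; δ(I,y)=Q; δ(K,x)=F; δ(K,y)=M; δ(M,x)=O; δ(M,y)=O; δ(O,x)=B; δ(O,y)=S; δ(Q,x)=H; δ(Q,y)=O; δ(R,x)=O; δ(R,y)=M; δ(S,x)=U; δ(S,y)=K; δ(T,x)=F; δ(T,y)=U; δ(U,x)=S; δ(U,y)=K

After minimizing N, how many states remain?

First remove the unreachable states {R}; 11 states remain.
P0 = {B,H,I,K,M,O,Q,S,U} | {F,T}.
Refine {B,H,I,K,M,O,Q,S,U} on symbol x: members go to different blocks, giving {B,H,M,O,Q,S,U} and {I,K}.
On input y, block {B,H,M,O,Q,S,U} splits into {B,H,M,O,Q} and {S,U}.
Split {B,H,M,O,Q} by δ(·,y) → {B,M,Q} and {H,O}.
The partition is now stable with 5 blocks: {B,M,Q} | {F,T} | {I,K} | {S,U} | {H,O}.

5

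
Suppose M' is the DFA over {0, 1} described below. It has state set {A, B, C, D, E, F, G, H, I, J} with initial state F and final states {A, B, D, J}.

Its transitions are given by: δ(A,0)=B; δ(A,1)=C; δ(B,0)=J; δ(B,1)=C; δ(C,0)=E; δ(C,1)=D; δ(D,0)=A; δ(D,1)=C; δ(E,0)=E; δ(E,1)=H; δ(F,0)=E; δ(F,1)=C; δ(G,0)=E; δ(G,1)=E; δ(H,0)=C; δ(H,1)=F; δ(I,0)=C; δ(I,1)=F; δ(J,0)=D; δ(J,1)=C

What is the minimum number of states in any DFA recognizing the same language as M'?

5

First remove the unreachable states {G,I}; 8 states remain.
Initial partition by acceptance: {A,B,D,J} | {C,E,F,H}.
On input 1, block {C,E,F,H} splits into {E,F,H} and {C}.
On input 0, block {E,F,H} splits into {E,F} and {H}.
Split {E,F} by δ(·,1) → {E} and {F}.
The partition is now stable with 5 blocks: {A,B,D,J} | {E} | {C} | {H} | {F}.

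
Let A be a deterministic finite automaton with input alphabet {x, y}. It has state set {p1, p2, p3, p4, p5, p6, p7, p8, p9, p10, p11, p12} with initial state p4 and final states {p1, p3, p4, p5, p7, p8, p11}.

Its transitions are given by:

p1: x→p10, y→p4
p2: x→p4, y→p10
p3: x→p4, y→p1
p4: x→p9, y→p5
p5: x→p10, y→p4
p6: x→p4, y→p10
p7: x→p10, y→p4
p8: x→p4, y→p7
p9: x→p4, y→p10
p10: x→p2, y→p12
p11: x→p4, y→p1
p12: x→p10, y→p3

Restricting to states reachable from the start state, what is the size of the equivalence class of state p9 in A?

First remove the unreachable states {p6,p7,p8,p11}; 8 states remain.
P0 = {p1,p3,p4,p5} | {p2,p9,p10,p12}.
Split {p1,p3,p4,p5} by δ(·,x) → {p1,p4,p5} and {p3}.
Split {p2,p9,p10,p12} by δ(·,x) → {p2,p9} and {p10,p12}.
Refine {p1,p4,p5} on symbol x: members go to different blocks, giving {p1,p5} and {p4}.
Refine {p10,p12} on symbol x: members go to different blocks, giving {p10} and {p12}.
No further refinement is possible. Final partition (6 blocks): {p1,p5} | {p2,p9} | {p3} | {p10} | {p4} | {p12}.
The equivalence class containing p9 is {p2,p9}, of size 2.

2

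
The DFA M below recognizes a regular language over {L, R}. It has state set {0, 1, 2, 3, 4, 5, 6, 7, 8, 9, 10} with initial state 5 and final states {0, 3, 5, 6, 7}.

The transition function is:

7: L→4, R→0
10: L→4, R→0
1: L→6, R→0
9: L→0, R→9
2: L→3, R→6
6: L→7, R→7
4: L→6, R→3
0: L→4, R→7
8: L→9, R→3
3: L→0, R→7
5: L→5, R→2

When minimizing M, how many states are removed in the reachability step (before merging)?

4

No path from 5 leads to 1, 8, 9, 10; the other 7 states are all reachable.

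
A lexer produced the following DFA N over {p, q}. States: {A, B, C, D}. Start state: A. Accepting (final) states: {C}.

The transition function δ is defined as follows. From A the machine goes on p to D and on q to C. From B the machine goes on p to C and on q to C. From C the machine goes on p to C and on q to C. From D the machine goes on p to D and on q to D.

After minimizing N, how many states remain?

3

Reachable states from the start: {A,C,D}. Unreachable: {B} — drop them.
Initial partition by acceptance: {C} | {A,D}.
Refine {A,D} on symbol q: members go to different blocks, giving {A} and {D}.
No further refinement is possible. Final partition (3 blocks): {C} | {A} | {D}.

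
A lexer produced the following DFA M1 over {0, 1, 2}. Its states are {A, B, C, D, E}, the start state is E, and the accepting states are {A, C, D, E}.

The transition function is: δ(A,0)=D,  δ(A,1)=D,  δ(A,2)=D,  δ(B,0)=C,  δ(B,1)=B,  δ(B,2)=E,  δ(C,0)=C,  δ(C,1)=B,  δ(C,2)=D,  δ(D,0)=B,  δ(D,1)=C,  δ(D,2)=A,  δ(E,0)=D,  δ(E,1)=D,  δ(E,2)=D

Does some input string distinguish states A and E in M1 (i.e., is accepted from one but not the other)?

No

P0 = {A,C,D,E} | {B}.
Split {A,C,D,E} by δ(·,0) → {A,C,E} and {D}.
Refine {A,C,E} on symbol 0: members go to different blocks, giving {A,E} and {C}.
No further refinement is possible. Final partition (4 blocks): {A,E} | {B} | {D} | {C}.
A and E lie in the same block of the stable partition, so they are equivalent — no string distinguishes them.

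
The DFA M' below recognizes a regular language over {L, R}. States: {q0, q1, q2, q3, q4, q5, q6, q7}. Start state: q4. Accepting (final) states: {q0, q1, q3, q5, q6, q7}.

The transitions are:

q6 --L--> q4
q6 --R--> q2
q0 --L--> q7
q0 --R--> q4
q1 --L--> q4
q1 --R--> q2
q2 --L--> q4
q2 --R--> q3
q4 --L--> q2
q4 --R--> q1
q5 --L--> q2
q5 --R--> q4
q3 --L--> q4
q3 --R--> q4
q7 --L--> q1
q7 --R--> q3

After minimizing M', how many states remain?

2

First remove the unreachable states {q0,q5,q6,q7}; 4 states remain.
Start with accepting vs non-accepting: {q1,q3} | {q2,q4}.
No further refinement is possible. Final partition (2 blocks): {q1,q3} | {q2,q4}.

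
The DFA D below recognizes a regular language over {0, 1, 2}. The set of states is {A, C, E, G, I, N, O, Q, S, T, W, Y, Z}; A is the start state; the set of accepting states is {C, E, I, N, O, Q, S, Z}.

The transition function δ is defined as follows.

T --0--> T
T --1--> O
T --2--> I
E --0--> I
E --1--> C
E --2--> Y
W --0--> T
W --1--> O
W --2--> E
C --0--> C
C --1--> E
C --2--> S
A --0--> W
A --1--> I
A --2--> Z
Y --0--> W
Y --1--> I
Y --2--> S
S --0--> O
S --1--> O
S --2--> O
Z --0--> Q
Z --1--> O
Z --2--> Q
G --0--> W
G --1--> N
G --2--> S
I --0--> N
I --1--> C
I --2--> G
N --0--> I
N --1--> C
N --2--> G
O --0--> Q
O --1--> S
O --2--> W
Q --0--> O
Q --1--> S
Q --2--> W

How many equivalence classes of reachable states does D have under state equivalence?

6

Start with accepting vs non-accepting: {C,E,I,N,O,Q,S,Z} | {A,G,T,W,Y}.
Refine {C,E,I,N,O,Q,S,Z} on symbol 2: members go to different blocks, giving {E,I,N,O,Q} and {C,S,Z}.
Refine {A,G,T,W,Y} on symbol 2: members go to different blocks, giving {A,G,Y} and {T,W}.
Refine {E,I,N,O,Q} on symbol 2: members go to different blocks, giving {E,I,N} and {O,Q}.
On input 0, block {C,S,Z} splits into {S,Z} and {C}.
The partition is now stable with 6 blocks: {E,I,N} | {A,G,Y} | {S,Z} | {T,W} | {O,Q} | {C}.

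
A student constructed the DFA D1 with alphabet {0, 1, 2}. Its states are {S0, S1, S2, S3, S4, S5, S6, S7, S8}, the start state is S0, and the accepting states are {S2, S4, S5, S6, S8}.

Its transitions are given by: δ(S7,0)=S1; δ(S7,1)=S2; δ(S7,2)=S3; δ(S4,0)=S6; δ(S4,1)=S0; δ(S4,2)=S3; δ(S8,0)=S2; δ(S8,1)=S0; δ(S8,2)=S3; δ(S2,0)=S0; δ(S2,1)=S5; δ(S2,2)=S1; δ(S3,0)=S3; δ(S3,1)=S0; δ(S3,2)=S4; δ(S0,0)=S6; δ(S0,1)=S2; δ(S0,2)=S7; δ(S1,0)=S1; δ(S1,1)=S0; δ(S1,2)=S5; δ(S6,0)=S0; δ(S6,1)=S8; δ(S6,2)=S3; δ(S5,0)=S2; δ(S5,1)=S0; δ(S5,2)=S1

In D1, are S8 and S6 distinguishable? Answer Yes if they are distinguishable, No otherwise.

Yes

All states are reachable from the start state.
Initial partition by acceptance: {S2,S4,S5,S6,S8} | {S0,S1,S3,S7}.
Refine {S2,S4,S5,S6,S8} on symbol 0: members go to different blocks, giving {S4,S5,S8} and {S2,S6}.
Split {S0,S1,S3,S7} by δ(·,0) → {S1,S3,S7} and {S0}.
Refine {S1,S3,S7} on symbol 1: members go to different blocks, giving {S1,S3} and {S7}.
The partition is now stable with 5 blocks: {S4,S5,S8} | {S1,S3} | {S2,S6} | {S0} | {S7}.
S8 and S6 end up in different blocks, so they are distinguishable. For instance, the string '0' is accepted from only S8.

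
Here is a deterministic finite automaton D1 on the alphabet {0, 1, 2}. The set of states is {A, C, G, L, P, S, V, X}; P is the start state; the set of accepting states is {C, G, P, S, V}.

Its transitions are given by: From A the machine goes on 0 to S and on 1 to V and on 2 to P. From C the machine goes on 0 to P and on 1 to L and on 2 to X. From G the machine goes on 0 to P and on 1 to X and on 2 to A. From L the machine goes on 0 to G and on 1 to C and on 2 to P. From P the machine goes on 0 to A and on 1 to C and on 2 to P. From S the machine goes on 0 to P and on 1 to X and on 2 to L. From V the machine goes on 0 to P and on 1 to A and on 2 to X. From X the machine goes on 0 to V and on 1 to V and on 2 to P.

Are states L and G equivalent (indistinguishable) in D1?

All states are reachable from the start state.
P0 = {C,G,P,S,V} | {A,L,X}.
On input 0, block {C,G,P,S,V} splits into {C,G,S,V} and {P}.
The partition is now stable with 3 blocks: {C,G,S,V} | {A,L,X} | {P}.
L and G end up in different blocks, so they are distinguishable. For instance, the string 'ε' is accepted from only G.

No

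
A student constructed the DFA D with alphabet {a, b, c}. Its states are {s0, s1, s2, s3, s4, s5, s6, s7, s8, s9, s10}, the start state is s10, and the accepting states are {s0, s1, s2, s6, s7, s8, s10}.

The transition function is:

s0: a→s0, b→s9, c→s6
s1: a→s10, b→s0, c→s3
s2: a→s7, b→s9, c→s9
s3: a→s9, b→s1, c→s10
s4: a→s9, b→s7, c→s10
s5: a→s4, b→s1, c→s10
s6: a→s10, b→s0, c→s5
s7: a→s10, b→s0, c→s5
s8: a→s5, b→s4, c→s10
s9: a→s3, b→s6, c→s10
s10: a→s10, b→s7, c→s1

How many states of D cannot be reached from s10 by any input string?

Starting at s10 and following transitions, the reachable set is {s0, s1, s3, s4, s5, s6, s7, s9, s10}. That leaves s2, s8 unreachable — 2 in total.

2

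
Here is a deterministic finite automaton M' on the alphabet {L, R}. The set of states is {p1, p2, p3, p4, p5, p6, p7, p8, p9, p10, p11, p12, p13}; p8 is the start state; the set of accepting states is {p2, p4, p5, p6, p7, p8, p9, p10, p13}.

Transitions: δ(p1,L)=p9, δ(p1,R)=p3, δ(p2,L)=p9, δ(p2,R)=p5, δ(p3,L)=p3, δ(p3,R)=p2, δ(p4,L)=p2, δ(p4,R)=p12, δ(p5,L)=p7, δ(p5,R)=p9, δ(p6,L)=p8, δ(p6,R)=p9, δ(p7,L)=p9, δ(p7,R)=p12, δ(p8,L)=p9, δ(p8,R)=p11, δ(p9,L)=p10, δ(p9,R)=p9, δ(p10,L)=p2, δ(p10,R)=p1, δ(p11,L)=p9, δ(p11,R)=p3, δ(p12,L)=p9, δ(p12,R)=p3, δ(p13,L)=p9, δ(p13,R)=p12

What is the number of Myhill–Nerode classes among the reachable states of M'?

First remove the unreachable states {p4,p6,p13}; 10 states remain.
Start with accepting vs non-accepting: {p2,p5,p7,p8,p9,p10} | {p1,p3,p11,p12}.
Split {p2,p5,p7,p8,p9,p10} by δ(·,R) → {p2,p5,p9} and {p7,p8,p10}.
Refine {p2,p5,p9} on symbol L: members go to different blocks, giving {p5,p9} and {p2}.
Refine {p1,p3,p11,p12} on symbol L: members go to different blocks, giving {p1,p11,p12} and {p3}.
Split {p7,p8,p10} by δ(·,L) → {p7,p8} and {p10}.
Refine {p5,p9} on symbol L: members go to different blocks, giving {p5} and {p9}.
Stable partition: {p5} | {p1,p11,p12} | {p7,p8} | {p2} | {p3} | {p10} | {p9} — 7 equivalence classes.

7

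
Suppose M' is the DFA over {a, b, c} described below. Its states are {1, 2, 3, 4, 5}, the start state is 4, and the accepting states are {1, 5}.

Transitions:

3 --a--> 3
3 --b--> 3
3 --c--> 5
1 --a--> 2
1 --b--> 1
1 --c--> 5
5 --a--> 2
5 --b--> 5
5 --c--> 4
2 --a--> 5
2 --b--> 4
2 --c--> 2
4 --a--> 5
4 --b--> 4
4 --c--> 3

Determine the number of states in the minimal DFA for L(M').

4

States {1} cannot be reached from the start state, so discard them.
P0 = {5} | {2,3,4}.
Split {2,3,4} by δ(·,a) → {2,4} and {3}.
On input c, block {2,4} splits into {2} and {4}.
The partition is now stable with 4 blocks: {5} | {2} | {3} | {4}.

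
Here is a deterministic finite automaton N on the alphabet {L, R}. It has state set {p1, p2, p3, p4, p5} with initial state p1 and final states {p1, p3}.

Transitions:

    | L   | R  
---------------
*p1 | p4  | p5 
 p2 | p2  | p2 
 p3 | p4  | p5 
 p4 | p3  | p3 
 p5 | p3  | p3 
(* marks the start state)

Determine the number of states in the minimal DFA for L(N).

Reachable states from the start: {p1,p3,p4,p5}. Unreachable: {p2} — drop them.
Initial partition by acceptance: {p1,p3} | {p4,p5}.
Stable partition: {p1,p3} | {p4,p5} — 2 equivalence classes.

2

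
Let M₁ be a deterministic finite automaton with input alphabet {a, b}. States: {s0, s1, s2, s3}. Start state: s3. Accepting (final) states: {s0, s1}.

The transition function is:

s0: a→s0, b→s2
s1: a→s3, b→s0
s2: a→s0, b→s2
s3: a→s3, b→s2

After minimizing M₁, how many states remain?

Reachable states from the start: {s0,s2,s3}. Unreachable: {s1} — drop them.
Start with accepting vs non-accepting: {s0} | {s2,s3}.
Split {s2,s3} by δ(·,a) → {s2} and {s3}.
No further refinement is possible. Final partition (3 blocks): {s0} | {s2} | {s3}.

3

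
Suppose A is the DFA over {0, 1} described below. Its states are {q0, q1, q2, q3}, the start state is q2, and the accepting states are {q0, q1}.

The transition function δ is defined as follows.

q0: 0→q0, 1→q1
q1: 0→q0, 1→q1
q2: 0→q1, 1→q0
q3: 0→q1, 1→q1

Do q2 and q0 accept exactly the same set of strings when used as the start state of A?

No

Reachable states from the start: {q0,q1,q2}. Unreachable: {q3} — drop them.
P0 = {q0,q1} | {q2}.
Stable partition: {q0,q1} | {q2} — 2 equivalence classes.
q2 and q0 end up in different blocks, so they are distinguishable. For instance, the string 'ε' is accepted from only q0.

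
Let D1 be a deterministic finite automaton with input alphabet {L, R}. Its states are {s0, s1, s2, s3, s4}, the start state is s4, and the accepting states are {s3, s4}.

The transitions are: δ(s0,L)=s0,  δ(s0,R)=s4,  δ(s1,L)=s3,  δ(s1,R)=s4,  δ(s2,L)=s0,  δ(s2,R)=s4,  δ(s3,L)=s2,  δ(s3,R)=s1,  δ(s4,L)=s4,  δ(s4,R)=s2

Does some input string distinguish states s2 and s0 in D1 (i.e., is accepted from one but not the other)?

First remove the unreachable states {s1,s3}; 3 states remain.
Start with accepting vs non-accepting: {s4} | {s0,s2}.
Stable partition: {s4} | {s0,s2} — 2 equivalence classes.
s2 and s0 lie in the same block of the stable partition, so they are equivalent — no string distinguishes them.

No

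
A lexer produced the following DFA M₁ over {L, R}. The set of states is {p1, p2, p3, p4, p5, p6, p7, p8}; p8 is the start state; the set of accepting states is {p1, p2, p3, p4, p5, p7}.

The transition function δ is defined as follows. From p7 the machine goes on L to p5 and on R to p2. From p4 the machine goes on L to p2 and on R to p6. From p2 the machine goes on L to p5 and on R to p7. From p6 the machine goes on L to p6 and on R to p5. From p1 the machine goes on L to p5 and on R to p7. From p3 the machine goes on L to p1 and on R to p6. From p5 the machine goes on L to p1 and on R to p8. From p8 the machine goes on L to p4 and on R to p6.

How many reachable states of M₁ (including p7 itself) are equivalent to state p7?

States {p3} cannot be reached from the start state, so discard them.
Start with accepting vs non-accepting: {p1,p2,p4,p5,p7} | {p6,p8}.
On input R, block {p1,p2,p4,p5,p7} splits into {p1,p2,p7} and {p4,p5}.
Split {p6,p8} by δ(·,L) → {p6} and {p8}.
Split {p4,p5} by δ(·,R) → {p4} and {p5}.
The partition is now stable with 5 blocks: {p1,p2,p7} | {p6} | {p4} | {p8} | {p5}.
State p7 belongs to the block {p1,p2,p7}, which has 3 states.

3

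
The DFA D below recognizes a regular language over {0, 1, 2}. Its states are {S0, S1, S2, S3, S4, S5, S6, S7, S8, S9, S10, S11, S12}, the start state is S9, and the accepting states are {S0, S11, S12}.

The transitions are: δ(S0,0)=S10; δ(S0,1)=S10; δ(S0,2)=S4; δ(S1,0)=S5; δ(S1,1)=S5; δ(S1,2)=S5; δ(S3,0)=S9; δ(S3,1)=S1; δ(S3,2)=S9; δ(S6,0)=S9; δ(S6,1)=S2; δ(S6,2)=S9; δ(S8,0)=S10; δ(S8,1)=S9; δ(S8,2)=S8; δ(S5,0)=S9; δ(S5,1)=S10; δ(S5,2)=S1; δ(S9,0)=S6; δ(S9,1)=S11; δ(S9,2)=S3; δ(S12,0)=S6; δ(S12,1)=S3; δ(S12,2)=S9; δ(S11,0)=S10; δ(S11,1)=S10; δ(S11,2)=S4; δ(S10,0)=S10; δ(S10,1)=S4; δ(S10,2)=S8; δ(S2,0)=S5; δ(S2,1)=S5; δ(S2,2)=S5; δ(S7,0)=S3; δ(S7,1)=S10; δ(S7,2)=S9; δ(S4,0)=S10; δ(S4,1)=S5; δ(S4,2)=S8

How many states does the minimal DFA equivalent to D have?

8

Reachable states from the start: {S1,S2,S3,S4,S5,S6,S8,S9,S10,S11}. Unreachable: {S0,S7,S12} — drop them.
Initial partition by acceptance: {S11} | {S1,S2,S3,S4,S5,S6,S8,S9,S10}.
Refine {S1,S2,S3,S4,S5,S6,S8,S9,S10} on symbol 1: members go to different blocks, giving {S1,S2,S3,S4,S5,S6,S8,S10} and {S9}.
Refine {S1,S2,S3,S4,S5,S6,S8,S10} on symbol 0: members go to different blocks, giving {S1,S2,S4,S8,S10} and {S3,S5,S6}.
Refine {S1,S2,S4,S8,S10} on symbol 0: members go to different blocks, giving {S4,S8,S10} and {S1,S2}.
Refine {S4,S8,S10} on symbol 1: members go to different blocks, giving {S4} and {S8} and {S10}.
On input 1, block {S3,S5,S6} splits into {S3,S6} and {S5}.
Stable partition: {S11} | {S4} | {S9} | {S3,S6} | {S1,S2} | {S8} | {S10} | {S5} — 8 equivalence classes.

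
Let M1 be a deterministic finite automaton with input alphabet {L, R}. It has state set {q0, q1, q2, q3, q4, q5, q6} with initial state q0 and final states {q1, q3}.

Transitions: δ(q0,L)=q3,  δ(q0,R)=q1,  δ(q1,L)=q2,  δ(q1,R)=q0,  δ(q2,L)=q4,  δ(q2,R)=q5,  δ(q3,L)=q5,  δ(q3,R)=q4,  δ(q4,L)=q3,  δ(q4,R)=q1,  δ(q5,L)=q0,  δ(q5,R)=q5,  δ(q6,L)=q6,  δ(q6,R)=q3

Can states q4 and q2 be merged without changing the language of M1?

No

States {q6} cannot be reached from the start state, so discard them.
Initial partition by acceptance: {q1,q3} | {q0,q2,q4,q5}.
Split {q0,q2,q4,q5} by δ(·,L) → {q0,q4} and {q2,q5}.
The partition is now stable with 3 blocks: {q1,q3} | {q0,q4} | {q2,q5}.
q4 and q2 end up in different blocks, so they are distinguishable. For instance, the string 'L' is accepted from only q4.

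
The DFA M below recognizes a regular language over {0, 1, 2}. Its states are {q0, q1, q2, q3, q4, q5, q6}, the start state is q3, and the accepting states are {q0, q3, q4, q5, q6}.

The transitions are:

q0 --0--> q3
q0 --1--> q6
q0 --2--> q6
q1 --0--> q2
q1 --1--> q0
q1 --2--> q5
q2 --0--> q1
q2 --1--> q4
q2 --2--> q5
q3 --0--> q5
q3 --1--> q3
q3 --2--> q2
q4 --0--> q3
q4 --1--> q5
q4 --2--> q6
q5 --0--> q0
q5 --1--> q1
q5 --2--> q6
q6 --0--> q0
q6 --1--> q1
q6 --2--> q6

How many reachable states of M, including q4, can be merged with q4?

2

All states are reachable from the start state.
Initial partition by acceptance: {q0,q3,q4,q5,q6} | {q1,q2}.
Split {q0,q3,q4,q5,q6} by δ(·,1) → {q0,q3,q4} and {q5,q6}.
Refine {q0,q3,q4} on symbol 0: members go to different blocks, giving {q0,q4} and {q3}.
The partition is now stable with 4 blocks: {q0,q4} | {q1,q2} | {q5,q6} | {q3}.
The equivalence class containing q4 is {q0,q4}, of size 2.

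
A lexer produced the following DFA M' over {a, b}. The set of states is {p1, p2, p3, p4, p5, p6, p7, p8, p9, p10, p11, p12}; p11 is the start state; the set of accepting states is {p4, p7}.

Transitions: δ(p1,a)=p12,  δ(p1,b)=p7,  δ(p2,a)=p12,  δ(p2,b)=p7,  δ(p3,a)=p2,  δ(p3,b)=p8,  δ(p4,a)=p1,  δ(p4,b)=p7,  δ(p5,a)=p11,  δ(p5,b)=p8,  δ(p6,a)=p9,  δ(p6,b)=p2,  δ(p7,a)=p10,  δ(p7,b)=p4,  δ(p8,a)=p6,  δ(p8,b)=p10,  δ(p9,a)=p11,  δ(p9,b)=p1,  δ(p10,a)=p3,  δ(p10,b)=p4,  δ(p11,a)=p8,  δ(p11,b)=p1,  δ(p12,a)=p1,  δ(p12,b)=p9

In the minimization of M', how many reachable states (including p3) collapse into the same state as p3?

2

Reachable states from the start: {p1,p2,p3,p4,p6,p7,p8,p9,p10,p11,p12}. Unreachable: {p5} — drop them.
Initial partition by acceptance: {p4,p7} | {p1,p2,p3,p6,p8,p9,p10,p11,p12}.
On input b, block {p1,p2,p3,p6,p8,p9,p10,p11,p12} splits into {p3,p6,p8,p9,p11,p12} and {p1,p2,p10}.
Split {p3,p6,p8,p9,p11,p12} by δ(·,a) → {p6,p8,p9,p11} and {p3,p12}.
The partition is now stable with 4 blocks: {p4,p7} | {p6,p8,p9,p11} | {p1,p2,p10} | {p3,p12}.
State p3 belongs to the block {p3,p12}, which has 2 states.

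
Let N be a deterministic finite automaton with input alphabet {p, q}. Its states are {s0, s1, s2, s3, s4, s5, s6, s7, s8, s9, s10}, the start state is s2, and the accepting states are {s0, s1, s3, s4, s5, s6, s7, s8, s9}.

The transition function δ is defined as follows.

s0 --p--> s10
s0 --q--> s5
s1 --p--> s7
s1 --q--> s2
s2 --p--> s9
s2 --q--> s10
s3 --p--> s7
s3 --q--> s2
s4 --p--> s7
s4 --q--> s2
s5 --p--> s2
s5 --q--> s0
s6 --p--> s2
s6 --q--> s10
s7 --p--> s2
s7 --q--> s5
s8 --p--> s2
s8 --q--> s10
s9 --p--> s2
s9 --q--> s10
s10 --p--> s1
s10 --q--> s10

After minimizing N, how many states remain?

States {s3,s4,s6,s8} cannot be reached from the start state, so discard them.
Start with accepting vs non-accepting: {s0,s1,s5,s7,s9} | {s2,s10}.
On input p, block {s0,s1,s5,s7,s9} splits into {s0,s5,s7,s9} and {s1}.
On input q, block {s0,s5,s7,s9} splits into {s0,s5,s7} and {s9}.
Split {s2,s10} by δ(·,p) → {s2} and {s10}.
Refine {s0,s5,s7} on symbol p: members go to different blocks, giving {s5,s7} and {s0}.
Refine {s5,s7} on symbol q: members go to different blocks, giving {s5} and {s7}.
Stable partition: {s5} | {s2} | {s1} | {s9} | {s10} | {s0} | {s7} — 7 equivalence classes.

7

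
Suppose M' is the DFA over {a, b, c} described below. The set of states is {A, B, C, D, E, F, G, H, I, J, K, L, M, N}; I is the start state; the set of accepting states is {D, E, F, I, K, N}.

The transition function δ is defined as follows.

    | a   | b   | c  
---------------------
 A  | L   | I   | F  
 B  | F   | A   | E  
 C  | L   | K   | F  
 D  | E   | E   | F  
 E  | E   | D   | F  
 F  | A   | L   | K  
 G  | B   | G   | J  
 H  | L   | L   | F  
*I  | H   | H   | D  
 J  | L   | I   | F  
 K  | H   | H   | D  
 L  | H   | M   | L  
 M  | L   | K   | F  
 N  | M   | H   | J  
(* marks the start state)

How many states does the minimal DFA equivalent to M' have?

6

First remove the unreachable states {B,C,G,J,N}; 9 states remain.
P0 = {D,E,F,I,K} | {A,H,L,M}.
Split {D,E,F,I,K} by δ(·,a) → {F,I,K} and {D,E}.
Split {F,I,K} by δ(·,c) → {I,K} and {F}.
Split {A,H,L,M} by δ(·,b) → {A,M} and {H,L}.
Refine {H,L} on symbol b: members go to different blocks, giving {H} and {L}.
No further refinement is possible. Final partition (6 blocks): {I,K} | {A,M} | {D,E} | {F} | {H} | {L}.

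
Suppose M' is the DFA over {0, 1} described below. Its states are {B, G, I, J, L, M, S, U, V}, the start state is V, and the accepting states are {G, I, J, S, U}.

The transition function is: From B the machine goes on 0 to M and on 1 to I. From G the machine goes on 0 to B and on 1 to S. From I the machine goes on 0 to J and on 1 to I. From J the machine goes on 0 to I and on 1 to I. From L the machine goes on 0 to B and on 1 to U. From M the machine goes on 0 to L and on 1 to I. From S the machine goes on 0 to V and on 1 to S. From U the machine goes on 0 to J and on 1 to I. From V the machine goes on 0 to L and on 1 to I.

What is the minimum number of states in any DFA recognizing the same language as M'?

Reachable states from the start: {B,I,J,L,M,U,V}. Unreachable: {G,S} — drop them.
Start with accepting vs non-accepting: {I,J,U} | {B,L,M,V}.
Stable partition: {I,J,U} | {B,L,M,V} — 2 equivalence classes.

2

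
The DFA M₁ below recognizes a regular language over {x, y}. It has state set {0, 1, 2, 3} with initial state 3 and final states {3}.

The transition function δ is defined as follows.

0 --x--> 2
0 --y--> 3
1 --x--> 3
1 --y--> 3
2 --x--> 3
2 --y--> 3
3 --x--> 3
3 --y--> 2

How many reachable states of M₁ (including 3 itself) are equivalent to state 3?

First remove the unreachable states {0,1}; 2 states remain.
P0 = {3} | {2}.
The partition is now stable with 2 blocks: {3} | {2}.
The equivalence class containing 3 is {3}, of size 1.

1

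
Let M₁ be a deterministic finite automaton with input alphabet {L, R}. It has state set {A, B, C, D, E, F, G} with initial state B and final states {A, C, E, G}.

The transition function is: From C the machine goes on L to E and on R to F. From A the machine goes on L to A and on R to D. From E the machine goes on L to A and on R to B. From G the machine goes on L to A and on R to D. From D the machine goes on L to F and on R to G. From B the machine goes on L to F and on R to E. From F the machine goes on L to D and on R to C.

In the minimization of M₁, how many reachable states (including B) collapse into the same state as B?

Every state is reachable, so we keep all 7.
P0 = {A,C,E,G} | {B,D,F}.
No further refinement is possible. Final partition (2 blocks): {A,C,E,G} | {B,D,F}.
State B belongs to the block {B,D,F}, which has 3 states.

3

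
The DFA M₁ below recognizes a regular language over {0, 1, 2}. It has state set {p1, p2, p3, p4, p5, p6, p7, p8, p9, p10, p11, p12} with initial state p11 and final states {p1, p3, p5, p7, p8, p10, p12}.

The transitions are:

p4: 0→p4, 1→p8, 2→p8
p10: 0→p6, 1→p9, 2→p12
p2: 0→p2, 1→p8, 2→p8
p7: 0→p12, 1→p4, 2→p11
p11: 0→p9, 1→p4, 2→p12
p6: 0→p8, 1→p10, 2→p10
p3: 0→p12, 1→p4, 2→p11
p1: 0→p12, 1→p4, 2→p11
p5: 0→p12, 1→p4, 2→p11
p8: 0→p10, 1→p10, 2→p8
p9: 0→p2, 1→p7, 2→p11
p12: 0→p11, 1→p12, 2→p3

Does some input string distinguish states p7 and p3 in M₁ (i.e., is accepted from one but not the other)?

No

States {p1,p5} cannot be reached from the start state, so discard them.
Initial partition by acceptance: {p3,p7,p8,p10,p12} | {p2,p4,p6,p9,p11}.
On input 0, block {p3,p7,p8,p10,p12} splits into {p3,p7,p8} and {p10,p12}.
Refine {p3,p7,p8} on symbol 1: members go to different blocks, giving {p3,p7} and {p8}.
Refine {p2,p4,p6,p9,p11} on symbol 0: members go to different blocks, giving {p2,p4,p9,p11} and {p6}.
Split {p2,p4,p9,p11} by δ(·,1) → {p2,p4} and {p9} and {p11}.
Split {p10,p12} by δ(·,0) → {p10} and {p12}.
No further refinement is possible. Final partition (8 blocks): {p3,p7} | {p2,p4} | {p10} | {p8} | {p6} | {p9} | {p11} | {p12}.
p7 and p3 lie in the same block of the stable partition, so they are equivalent — no string distinguishes them.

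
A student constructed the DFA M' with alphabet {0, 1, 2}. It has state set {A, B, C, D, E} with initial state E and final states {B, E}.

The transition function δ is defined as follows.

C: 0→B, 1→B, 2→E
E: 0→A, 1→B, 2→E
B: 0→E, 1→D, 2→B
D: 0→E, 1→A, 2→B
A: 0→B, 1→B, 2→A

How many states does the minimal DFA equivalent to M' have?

4

Reachable states from the start: {A,B,D,E}. Unreachable: {C} — drop them.
Initial partition by acceptance: {B,E} | {A,D}.
Split {B,E} by δ(·,0) → {B} and {E}.
Split {A,D} by δ(·,0) → {A} and {D}.
Stable partition: {B} | {A} | {E} | {D} — 4 equivalence classes.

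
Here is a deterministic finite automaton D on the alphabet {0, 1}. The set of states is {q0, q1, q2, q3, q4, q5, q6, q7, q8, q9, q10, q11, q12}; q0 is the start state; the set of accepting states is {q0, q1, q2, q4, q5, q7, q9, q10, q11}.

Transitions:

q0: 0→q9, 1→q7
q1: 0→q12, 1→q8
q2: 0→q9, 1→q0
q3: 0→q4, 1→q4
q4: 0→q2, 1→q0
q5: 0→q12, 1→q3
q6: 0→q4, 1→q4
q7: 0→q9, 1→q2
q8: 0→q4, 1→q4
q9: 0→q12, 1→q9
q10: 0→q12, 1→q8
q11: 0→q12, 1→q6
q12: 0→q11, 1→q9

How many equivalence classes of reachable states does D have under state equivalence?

6

Reachable states from the start: {q0,q2,q4,q6,q7,q9,q11,q12}. Unreachable: {q1,q3,q5,q8,q10} — drop them.
P0 = {q0,q2,q4,q7,q9,q11} | {q6,q12}.
On input 0, block {q0,q2,q4,q7,q9,q11} splits into {q0,q2,q4,q7} and {q9,q11}.
On input 0, block {q0,q2,q4,q7} splits into {q0,q2,q7} and {q4}.
On input 0, block {q6,q12} splits into {q6} and {q12}.
Refine {q9,q11} on symbol 1: members go to different blocks, giving {q9} and {q11}.
No further refinement is possible. Final partition (6 blocks): {q0,q2,q7} | {q6} | {q9} | {q4} | {q12} | {q11}.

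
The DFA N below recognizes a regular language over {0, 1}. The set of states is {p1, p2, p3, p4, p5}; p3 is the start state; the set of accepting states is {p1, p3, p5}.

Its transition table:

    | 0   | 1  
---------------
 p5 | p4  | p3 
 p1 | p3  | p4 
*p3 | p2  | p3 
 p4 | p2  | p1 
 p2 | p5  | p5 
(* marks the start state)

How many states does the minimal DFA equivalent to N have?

5

All states are reachable from the start state.
Start with accepting vs non-accepting: {p1,p3,p5} | {p2,p4}.
On input 0, block {p1,p3,p5} splits into {p3,p5} and {p1}.
Split {p2,p4} by δ(·,0) → {p2} and {p4}.
Split {p3,p5} by δ(·,0) → {p3} and {p5}.
The partition is now stable with 5 blocks: {p3} | {p2} | {p1} | {p4} | {p5}.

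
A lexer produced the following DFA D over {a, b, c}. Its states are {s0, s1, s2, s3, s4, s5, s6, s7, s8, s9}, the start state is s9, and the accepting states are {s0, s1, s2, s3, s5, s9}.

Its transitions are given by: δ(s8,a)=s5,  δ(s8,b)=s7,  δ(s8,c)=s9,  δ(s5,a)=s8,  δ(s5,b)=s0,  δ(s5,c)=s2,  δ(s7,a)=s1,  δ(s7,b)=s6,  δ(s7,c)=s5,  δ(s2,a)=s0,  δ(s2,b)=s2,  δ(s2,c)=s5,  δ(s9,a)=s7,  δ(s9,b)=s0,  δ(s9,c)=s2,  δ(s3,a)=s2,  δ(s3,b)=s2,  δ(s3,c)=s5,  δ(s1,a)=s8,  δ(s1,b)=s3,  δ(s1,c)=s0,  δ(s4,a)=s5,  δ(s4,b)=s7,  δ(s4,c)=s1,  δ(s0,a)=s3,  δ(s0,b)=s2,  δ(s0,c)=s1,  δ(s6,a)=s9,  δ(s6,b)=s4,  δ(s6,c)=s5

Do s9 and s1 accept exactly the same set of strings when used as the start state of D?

Start with accepting vs non-accepting: {s0,s1,s2,s3,s5,s9} | {s4,s6,s7,s8}.
On input a, block {s0,s1,s2,s3,s5,s9} splits into {s0,s2,s3} and {s1,s5,s9}.
No further refinement is possible. Final partition (3 blocks): {s0,s2,s3} | {s4,s6,s7,s8} | {s1,s5,s9}.
s9 and s1 lie in the same block of the stable partition, so they are equivalent — no string distinguishes them.

Yes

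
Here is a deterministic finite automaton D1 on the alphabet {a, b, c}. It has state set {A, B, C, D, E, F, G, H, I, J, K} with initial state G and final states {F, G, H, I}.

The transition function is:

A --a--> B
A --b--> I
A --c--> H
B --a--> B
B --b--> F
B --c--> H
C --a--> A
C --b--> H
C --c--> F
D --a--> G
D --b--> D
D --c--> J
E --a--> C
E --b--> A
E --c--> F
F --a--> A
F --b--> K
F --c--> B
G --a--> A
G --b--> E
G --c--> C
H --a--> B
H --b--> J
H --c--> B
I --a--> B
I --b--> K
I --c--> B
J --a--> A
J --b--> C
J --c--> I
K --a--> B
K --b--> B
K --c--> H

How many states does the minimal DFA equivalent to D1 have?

Reachable states from the start: {A,B,C,E,F,G,H,I,J,K}. Unreachable: {D} — drop them.
Start with accepting vs non-accepting: {F,G,H,I} | {A,B,C,E,J,K}.
Split {A,B,C,E,J,K} by δ(·,b) → {A,B,C} and {E,J,K}.
No further refinement is possible. Final partition (3 blocks): {F,G,H,I} | {A,B,C} | {E,J,K}.

3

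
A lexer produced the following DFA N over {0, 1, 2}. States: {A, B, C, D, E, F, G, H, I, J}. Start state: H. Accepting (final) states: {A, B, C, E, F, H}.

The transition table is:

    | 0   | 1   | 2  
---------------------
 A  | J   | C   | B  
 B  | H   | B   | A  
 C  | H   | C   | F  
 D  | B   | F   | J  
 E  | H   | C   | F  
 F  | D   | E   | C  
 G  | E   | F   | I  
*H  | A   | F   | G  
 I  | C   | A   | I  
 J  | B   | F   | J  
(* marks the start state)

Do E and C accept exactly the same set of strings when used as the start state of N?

Every state is reachable, so we keep all 10.
P0 = {A,B,C,E,F,H} | {D,G,I,J}.
Split {A,B,C,E,F,H} by δ(·,0) → {B,C,E,H} and {A,F}.
On input 0, block {B,C,E,H} splits into {B,C,E} and {H}.
No further refinement is possible. Final partition (4 blocks): {B,C,E} | {D,G,I,J} | {A,F} | {H}.
E and C lie in the same block of the stable partition, so they are equivalent — no string distinguishes them.

Yes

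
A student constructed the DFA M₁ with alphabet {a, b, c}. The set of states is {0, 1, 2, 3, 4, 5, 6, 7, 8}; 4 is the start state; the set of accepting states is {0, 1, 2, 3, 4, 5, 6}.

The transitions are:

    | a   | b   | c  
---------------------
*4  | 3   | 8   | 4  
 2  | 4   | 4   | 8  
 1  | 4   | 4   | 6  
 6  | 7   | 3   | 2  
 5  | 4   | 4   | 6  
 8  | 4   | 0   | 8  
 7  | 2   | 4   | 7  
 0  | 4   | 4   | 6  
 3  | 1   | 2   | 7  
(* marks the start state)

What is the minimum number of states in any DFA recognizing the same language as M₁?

First remove the unreachable states {5}; 8 states remain.
Start with accepting vs non-accepting: {0,1,2,3,4,6} | {7,8}.
Split {0,1,2,3,4,6} by δ(·,a) → {0,1,2,3,4} and {6}.
On input b, block {0,1,2,3,4} splits into {0,1,2,3} and {4}.
Split {0,1,2,3} by δ(·,a) → {0,1,2} and {3}.
Split {0,1,2} by δ(·,c) → {0,1} and {2}.
Split {7,8} by δ(·,a) → {7} and {8}.
No further refinement is possible. Final partition (7 blocks): {0,1} | {7} | {6} | {4} | {3} | {2} | {8}.

7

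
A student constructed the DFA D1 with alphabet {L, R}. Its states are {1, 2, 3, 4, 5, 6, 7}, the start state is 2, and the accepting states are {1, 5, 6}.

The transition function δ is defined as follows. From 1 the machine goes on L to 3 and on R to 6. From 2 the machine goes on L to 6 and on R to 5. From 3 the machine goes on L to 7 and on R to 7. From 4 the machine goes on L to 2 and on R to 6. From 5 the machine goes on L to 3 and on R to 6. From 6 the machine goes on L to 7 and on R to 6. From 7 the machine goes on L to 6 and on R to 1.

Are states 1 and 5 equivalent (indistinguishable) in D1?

States {4} cannot be reached from the start state, so discard them.
P0 = {1,5,6} | {2,3,7}.
Refine {2,3,7} on symbol L: members go to different blocks, giving {2,7} and {3}.
Split {1,5,6} by δ(·,L) → {1,5} and {6}.
No further refinement is possible. Final partition (4 blocks): {1,5} | {2,7} | {3} | {6}.
1 and 5 lie in the same block of the stable partition, so they are equivalent — no string distinguishes them.

Yes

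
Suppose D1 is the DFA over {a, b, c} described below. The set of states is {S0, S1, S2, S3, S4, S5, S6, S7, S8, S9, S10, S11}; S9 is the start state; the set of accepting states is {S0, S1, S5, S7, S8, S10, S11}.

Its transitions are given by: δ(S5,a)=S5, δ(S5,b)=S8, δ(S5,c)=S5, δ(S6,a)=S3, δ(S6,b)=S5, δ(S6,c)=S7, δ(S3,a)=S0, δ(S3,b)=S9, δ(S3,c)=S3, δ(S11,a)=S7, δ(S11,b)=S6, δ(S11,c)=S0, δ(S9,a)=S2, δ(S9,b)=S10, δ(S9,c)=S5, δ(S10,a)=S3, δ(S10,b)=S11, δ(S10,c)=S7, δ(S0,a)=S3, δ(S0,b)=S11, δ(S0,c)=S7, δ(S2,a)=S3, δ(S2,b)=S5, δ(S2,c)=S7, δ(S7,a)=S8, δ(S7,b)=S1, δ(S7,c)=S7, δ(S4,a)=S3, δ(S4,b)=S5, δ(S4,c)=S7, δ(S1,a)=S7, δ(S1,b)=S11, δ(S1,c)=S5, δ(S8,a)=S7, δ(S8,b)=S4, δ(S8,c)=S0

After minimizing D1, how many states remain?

Initial partition by acceptance: {S0,S1,S5,S7,S8,S10,S11} | {S2,S3,S4,S6,S9}.
On input a, block {S0,S1,S5,S7,S8,S10,S11} splits into {S1,S5,S7,S8,S11} and {S0,S10}.
On input b, block {S1,S5,S7,S8,S11} splits into {S1,S5,S7} and {S8,S11}.
On input a, block {S1,S5,S7} splits into {S1,S5} and {S7}.
On input a, block {S1,S5} splits into {S1} and {S5}.
On input a, block {S2,S3,S4,S6,S9} splits into {S2,S4,S6,S9} and {S3}.
On input a, block {S2,S4,S6,S9} splits into {S2,S4,S6} and {S9}.
No further refinement is possible. Final partition (8 blocks): {S1} | {S2,S4,S6} | {S0,S10} | {S8,S11} | {S7} | {S5} | {S3} | {S9}.

8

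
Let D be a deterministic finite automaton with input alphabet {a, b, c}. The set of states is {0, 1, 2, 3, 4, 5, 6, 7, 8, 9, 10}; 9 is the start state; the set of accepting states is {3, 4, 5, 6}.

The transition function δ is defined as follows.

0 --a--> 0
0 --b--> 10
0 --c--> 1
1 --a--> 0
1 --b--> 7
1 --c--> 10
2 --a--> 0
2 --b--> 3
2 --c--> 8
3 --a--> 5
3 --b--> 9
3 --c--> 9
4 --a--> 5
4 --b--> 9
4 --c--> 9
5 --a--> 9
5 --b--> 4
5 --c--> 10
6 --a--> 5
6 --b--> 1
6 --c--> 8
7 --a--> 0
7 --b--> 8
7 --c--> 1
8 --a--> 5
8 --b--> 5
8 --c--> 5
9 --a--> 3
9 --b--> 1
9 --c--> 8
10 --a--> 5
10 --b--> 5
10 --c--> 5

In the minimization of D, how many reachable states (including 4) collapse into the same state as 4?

2

First remove the unreachable states {2,6}; 9 states remain.
Initial partition by acceptance: {3,4,5} | {0,1,7,8,9,10}.
Split {3,4,5} by δ(·,a) → {3,4} and {5}.
On input a, block {0,1,7,8,9,10} splits into {0,1,7} and {8,10} and {9}.
Refine {0,1,7} on symbol b: members go to different blocks, giving {0,7} and {1}.
Stable partition: {3,4} | {0,7} | {5} | {8,10} | {9} | {1} — 6 equivalence classes.
State 4 belongs to the block {3,4}, which has 2 states.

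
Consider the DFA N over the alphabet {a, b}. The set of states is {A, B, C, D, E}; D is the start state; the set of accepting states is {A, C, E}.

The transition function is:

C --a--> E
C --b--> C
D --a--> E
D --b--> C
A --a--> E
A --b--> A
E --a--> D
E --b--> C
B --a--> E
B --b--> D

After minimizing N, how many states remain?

First remove the unreachable states {A,B}; 3 states remain.
Start with accepting vs non-accepting: {C,E} | {D}.
On input a, block {C,E} splits into {C} and {E}.
The partition is now stable with 3 blocks: {C} | {D} | {E}.

3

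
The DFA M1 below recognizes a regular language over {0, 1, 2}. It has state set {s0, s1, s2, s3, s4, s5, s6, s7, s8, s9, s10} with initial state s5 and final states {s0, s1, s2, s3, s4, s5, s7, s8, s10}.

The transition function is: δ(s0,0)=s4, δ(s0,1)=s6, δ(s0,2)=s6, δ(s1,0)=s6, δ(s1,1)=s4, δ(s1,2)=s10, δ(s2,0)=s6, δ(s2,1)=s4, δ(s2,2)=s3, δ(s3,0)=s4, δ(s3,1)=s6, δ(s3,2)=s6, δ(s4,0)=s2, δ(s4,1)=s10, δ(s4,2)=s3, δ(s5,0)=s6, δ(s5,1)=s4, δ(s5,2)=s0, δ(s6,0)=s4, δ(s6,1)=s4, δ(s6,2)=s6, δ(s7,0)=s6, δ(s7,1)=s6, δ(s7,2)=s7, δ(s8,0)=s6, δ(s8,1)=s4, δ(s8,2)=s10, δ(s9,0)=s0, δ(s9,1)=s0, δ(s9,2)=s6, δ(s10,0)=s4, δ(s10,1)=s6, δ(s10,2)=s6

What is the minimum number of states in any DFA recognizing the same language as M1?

States {s1,s7,s8,s9} cannot be reached from the start state, so discard them.
Initial partition by acceptance: {s0,s2,s3,s4,s5,s10} | {s6}.
On input 0, block {s0,s2,s3,s4,s5,s10} splits into {s0,s3,s4,s10} and {s2,s5}.
Refine {s0,s3,s4,s10} on symbol 0: members go to different blocks, giving {s0,s3,s10} and {s4}.
Stable partition: {s0,s3,s10} | {s6} | {s2,s5} | {s4} — 4 equivalence classes.

4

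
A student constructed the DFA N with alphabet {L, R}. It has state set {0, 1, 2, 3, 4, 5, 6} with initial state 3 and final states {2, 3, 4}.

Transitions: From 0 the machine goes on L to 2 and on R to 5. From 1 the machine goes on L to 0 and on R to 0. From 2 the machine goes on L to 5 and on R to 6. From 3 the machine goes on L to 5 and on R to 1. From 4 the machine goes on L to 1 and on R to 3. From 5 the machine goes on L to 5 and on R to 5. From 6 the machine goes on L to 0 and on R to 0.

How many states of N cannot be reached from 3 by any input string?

BFS from 3 reaches {0, 1, 2, 3, 5, 6}; the 1 state(s) 4 are never visited.

1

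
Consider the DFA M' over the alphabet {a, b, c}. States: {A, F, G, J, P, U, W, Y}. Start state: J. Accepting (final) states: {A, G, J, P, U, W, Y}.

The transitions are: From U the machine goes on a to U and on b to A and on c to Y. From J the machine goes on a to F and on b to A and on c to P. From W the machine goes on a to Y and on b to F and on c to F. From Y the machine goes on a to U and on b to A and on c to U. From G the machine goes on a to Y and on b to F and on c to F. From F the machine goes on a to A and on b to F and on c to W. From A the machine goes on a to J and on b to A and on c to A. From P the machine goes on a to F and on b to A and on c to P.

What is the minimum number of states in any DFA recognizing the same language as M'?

5

States {G} cannot be reached from the start state, so discard them.
P0 = {A,J,P,U,W,Y} | {F}.
On input a, block {A,J,P,U,W,Y} splits into {A,U,W,Y} and {J,P}.
On input a, block {A,U,W,Y} splits into {U,W,Y} and {A}.
Split {U,W,Y} by δ(·,b) → {U,Y} and {W}.
No further refinement is possible. Final partition (5 blocks): {U,Y} | {F} | {J,P} | {A} | {W}.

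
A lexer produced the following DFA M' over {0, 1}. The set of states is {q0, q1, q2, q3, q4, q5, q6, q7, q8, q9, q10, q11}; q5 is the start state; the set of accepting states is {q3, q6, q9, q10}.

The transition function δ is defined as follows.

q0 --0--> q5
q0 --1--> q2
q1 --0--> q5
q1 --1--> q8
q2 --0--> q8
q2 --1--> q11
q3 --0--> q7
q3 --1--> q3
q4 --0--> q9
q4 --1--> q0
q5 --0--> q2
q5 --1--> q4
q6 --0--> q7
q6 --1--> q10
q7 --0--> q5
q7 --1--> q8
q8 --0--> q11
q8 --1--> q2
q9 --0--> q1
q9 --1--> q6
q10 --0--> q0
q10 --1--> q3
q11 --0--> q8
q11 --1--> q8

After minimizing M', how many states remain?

Every state is reachable, so we keep all 12.
P0 = {q3,q6,q9,q10} | {q0,q1,q2,q4,q5,q7,q8,q11}.
Split {q0,q1,q2,q4,q5,q7,q8,q11} by δ(·,0) → {q0,q1,q2,q5,q7,q8,q11} and {q4}.
Split {q0,q1,q2,q5,q7,q8,q11} by δ(·,1) → {q0,q1,q2,q7,q8,q11} and {q5}.
On input 0, block {q0,q1,q2,q7,q8,q11} splits into {q0,q1,q7} and {q2,q8,q11}.
Stable partition: {q3,q6,q9,q10} | {q0,q1,q7} | {q4} | {q5} | {q2,q8,q11} — 5 equivalence classes.

5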